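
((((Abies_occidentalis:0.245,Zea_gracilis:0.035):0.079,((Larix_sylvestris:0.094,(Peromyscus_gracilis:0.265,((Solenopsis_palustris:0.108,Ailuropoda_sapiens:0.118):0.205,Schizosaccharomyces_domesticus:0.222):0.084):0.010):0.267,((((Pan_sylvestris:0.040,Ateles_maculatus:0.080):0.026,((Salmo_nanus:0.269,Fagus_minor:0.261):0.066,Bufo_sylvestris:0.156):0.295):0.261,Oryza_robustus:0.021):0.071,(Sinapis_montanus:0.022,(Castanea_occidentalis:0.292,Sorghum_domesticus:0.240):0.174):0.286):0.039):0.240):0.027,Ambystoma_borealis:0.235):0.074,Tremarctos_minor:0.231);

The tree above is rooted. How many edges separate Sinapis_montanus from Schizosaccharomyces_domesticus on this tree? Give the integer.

7

The MRCA of Sinapis_montanus and Schizosaccharomyces_domesticus is the node subtending ((Larix_sylvestris,(Peromyscus_gracilis,((Solenopsis_palustris,Ailuropoda_sapiens),Schizosaccharomyces_domesticus))),((((Pan_sylvestris,Ateles_maculatus),((Salmo_nanus,Fagus_minor),Bufo_sylvestris)),Oryza_robustus),(Sinapis_montanus,(Castanea_occidentalis,Sorghum_domesticus)))).
From Sinapis_montanus up to that node: 3 branches. From Schizosaccharomyces_domesticus up to the same node: 4 branches. Total: 3 + 4 = 7.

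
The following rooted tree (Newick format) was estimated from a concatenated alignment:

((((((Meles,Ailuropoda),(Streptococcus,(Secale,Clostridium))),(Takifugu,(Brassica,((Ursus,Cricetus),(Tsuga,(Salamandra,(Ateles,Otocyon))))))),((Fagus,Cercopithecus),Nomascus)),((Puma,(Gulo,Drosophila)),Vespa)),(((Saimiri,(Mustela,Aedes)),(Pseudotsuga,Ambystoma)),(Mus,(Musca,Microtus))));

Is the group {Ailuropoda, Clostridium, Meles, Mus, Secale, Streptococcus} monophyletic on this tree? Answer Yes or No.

No

The MRCA of the listed taxa is the root, so the smallest clade containing them is the whole tree.
That clade also contains Aedes, Ambystoma, Ateles, Brassica, Cercopithecus, Cricetus, Drosophila, Fagus, Gulo, Microtus, Musca, Mustela, Nomascus, Otocyon, Pseudotsuga, Puma, Saimiri, Salamandra, Takifugu, Tsuga, Ursus, Vespa, which are not in the proposed group, so the group is not monophyletic.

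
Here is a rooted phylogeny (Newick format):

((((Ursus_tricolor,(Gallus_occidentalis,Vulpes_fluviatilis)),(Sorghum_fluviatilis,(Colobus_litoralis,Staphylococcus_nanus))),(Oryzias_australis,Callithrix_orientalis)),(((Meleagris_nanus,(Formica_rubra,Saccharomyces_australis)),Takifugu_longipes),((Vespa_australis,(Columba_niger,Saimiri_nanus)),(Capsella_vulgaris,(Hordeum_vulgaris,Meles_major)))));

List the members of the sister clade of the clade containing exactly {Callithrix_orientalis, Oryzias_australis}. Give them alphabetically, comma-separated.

Colobus_litoralis, Gallus_occidentalis, Sorghum_fluviatilis, Staphylococcus_nanus, Ursus_tricolor, Vulpes_fluviatilis

The clade containing exactly {Callithrix_orientalis, Oryzias_australis} attaches to the tree at the node subtending (((Ursus_tricolor,(Gallus_occidentalis,Vulpes_fluviatilis)),(Sorghum_fluviatilis,(Colobus_litoralis,Staphylococcus_nanus))),(Oryzias_australis,Callithrix_orientalis)).
The other lineage descending from that same node — the sister group — is ((Ursus_tricolor,(Gallus_occidentalis,Vulpes_fluviatilis)),(Sorghum_fluviatilis,(Colobus_litoralis,Staphylococcus_nanus))); its 6 tips in alphabetical order are the answer.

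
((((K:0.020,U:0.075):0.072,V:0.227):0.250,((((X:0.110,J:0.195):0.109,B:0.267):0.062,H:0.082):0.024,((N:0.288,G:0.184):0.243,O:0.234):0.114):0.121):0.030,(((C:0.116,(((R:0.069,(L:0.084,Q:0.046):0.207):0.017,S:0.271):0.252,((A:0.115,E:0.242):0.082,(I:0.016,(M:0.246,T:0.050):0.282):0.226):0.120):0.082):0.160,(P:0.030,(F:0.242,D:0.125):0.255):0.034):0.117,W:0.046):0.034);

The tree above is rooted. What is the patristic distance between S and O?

The path runs S → … → MRCA → … → O; the MRCA is the root of the tree.
Branch lengths along that path: 0.271 + 0.252 + 0.082 + 0.160 + 0.117 + 0.034 + 0.030 + 0.121 + 0.114 + 0.234 = 1.415.

1.415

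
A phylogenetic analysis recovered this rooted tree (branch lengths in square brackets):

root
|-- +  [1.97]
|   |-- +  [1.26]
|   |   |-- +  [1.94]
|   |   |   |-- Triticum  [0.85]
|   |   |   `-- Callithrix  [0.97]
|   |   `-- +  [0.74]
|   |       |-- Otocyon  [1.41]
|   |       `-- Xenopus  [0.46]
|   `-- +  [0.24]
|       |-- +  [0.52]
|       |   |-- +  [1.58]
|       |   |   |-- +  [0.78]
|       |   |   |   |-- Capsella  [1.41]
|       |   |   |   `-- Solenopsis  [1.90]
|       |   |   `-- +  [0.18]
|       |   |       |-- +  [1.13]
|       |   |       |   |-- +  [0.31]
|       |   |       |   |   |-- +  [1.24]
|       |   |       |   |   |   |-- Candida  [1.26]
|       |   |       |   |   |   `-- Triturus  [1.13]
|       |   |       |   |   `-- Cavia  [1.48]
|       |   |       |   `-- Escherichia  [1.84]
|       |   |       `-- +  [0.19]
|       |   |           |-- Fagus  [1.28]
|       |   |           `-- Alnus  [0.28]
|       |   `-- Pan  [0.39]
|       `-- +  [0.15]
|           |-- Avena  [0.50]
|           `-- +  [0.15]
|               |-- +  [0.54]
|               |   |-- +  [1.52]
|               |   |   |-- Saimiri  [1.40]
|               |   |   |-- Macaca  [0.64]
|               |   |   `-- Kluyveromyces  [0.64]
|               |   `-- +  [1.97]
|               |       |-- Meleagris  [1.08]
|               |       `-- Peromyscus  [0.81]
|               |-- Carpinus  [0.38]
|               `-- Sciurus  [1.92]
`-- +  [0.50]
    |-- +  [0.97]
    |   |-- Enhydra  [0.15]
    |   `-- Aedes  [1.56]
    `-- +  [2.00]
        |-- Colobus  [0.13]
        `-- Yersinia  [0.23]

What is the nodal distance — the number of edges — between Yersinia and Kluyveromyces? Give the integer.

10

The MRCA of Yersinia and Kluyveromyces is the root of the tree.
From Yersinia up to that node: 3 branches. From Kluyveromyces up to the same node: 7 branches. Total: 3 + 7 = 10.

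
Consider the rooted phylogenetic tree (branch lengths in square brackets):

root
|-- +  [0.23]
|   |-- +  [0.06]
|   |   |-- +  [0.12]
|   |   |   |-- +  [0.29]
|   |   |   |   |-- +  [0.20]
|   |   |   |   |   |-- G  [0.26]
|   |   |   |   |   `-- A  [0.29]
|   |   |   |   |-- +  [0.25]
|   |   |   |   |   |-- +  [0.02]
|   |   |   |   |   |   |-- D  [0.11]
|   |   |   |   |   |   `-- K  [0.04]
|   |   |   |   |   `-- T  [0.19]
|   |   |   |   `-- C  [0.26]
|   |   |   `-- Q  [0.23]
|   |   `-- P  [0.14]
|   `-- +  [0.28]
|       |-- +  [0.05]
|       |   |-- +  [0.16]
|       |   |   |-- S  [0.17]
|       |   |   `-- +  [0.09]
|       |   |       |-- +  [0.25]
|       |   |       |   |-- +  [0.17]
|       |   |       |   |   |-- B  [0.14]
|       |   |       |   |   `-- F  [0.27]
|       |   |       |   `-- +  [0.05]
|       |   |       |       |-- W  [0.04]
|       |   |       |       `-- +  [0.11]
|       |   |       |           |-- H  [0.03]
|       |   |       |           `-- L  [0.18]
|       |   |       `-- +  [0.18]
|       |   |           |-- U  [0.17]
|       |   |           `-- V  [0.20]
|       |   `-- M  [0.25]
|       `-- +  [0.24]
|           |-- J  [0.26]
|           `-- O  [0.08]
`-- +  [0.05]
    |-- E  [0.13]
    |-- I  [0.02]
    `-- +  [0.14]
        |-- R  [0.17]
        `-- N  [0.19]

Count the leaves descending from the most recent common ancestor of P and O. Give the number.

19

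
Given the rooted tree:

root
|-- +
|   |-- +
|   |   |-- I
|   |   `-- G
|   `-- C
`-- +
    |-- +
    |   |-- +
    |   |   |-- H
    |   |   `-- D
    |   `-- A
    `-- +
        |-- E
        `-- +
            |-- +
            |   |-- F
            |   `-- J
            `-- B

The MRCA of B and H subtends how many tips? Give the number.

7

The MRCA of B and H is the node subtending (((H,D),A),(E,((F,J),B))).
That clade contains 7 terminal taxa: A, B, D, E, F, H, J.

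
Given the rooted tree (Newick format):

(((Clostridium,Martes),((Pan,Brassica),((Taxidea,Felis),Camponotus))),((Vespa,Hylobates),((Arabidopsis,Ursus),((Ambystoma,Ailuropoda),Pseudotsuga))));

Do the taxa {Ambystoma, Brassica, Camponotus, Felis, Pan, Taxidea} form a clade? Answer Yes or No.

No

The MRCA of the listed taxa is the root, so the smallest clade containing them is the whole tree.
That clade also contains Ailuropoda, Arabidopsis, Clostridium, Hylobates, Martes, Pseudotsuga, Ursus, Vespa, which are not in the proposed group, so the group is not monophyletic.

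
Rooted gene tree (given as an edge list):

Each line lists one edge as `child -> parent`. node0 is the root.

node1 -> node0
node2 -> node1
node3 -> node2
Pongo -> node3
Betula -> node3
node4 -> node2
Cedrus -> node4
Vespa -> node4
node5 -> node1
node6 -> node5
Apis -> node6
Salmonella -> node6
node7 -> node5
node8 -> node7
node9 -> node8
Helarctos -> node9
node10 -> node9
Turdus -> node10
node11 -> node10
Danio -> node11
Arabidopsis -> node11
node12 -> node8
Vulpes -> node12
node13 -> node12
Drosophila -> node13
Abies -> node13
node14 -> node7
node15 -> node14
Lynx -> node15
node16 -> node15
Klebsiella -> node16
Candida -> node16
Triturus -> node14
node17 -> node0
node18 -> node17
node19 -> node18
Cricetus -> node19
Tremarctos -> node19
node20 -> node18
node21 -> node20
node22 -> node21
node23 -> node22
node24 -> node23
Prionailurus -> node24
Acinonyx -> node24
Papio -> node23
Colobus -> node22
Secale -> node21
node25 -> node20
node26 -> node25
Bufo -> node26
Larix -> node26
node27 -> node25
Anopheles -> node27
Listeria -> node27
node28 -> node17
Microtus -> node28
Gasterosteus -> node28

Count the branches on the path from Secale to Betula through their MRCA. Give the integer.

9

The MRCA of Secale and Betula is the root of the tree.
From Secale up to that node: 5 branches. From Betula up to the same node: 4 branches. Total: 5 + 4 = 9.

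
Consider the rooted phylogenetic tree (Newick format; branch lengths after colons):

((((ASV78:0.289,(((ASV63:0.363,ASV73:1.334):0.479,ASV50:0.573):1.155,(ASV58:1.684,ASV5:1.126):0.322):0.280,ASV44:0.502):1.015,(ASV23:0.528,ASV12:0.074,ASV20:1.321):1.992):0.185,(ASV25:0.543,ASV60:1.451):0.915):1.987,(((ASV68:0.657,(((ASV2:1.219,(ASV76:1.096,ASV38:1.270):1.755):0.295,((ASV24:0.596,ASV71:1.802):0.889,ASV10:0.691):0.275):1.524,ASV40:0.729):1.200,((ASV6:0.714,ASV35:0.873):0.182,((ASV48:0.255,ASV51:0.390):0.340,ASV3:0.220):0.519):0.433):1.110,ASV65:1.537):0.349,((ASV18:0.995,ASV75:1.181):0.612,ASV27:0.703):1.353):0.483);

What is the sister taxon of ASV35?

ASV6

ASV35 attaches to the tree at the node subtending (ASV6,ASV35).
The other lineage descending from that same node — the sister group — is the single tip ASV6.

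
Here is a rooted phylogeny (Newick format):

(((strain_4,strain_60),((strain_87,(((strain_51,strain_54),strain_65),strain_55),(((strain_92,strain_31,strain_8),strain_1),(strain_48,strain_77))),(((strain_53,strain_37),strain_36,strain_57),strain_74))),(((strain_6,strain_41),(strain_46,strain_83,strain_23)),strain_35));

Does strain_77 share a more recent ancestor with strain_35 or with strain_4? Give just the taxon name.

The MRCA of strain_77 and strain_4 subtends ((strain_4,strain_60),((strain_87,(((strain_51,strain_54),strain_65),strain_55),(((strain_92,strain_31,strain_8),strain_1),(strain_48,strain_77))),(((strain_53,strain_37),strain_36,strain_57),strain_74))) (18 taxa).
The MRCA of strain_77 and strain_35 is the root, subtending the entire tree (24 taxa).
The first is nested inside the second, so strain_77 shares a more recent common ancestor with strain_4.

strain_4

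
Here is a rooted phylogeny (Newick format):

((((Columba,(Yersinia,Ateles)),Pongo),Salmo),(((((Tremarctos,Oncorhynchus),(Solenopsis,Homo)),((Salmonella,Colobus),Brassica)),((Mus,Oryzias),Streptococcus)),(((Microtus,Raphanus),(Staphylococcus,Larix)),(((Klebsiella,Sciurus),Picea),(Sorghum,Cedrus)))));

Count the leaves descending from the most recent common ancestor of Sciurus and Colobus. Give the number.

19

The MRCA of Sciurus and Colobus is the node subtending (((((Tremarctos,Oncorhynchus),(Solenopsis,Homo)),((Salmonella,Colobus),Brassica)),((Mus,Oryzias),Streptococcus)),(((Microtus,Raphanus),(Staphylococcus,Larix)),(((Klebsiella,Sciurus),Picea),(Sorghum,Cedrus)))).
That clade contains 19 terminal taxa: Brassica, Cedrus, Colobus, Homo, Klebsiella, Larix, Microtus, Mus, Oncorhynchus, Oryzias, Picea, Raphanus, Salmonella, Sciurus, Solenopsis, Sorghum, Staphylococcus, Streptococcus, Tremarctos.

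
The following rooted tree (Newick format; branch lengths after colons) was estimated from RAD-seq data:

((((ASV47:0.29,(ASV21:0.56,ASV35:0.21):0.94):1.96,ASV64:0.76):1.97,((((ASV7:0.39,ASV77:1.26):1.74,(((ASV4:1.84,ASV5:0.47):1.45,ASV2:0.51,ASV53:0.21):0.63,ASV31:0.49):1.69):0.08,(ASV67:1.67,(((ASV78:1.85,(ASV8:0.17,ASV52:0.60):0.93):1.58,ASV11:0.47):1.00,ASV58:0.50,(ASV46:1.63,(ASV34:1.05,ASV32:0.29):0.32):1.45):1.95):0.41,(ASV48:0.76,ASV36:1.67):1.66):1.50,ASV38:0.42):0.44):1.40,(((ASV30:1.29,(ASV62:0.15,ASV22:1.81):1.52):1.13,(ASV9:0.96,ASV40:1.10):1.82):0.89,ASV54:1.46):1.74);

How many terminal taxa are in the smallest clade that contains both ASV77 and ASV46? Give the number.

The MRCA of ASV77 and ASV46 is the node subtending (((ASV7,ASV77),(((ASV4,ASV5),ASV2,ASV53),ASV31)),(ASV67,(((ASV78,(ASV8,ASV52)),ASV11),ASV58,(ASV46,(ASV34,ASV32)))),(ASV48,ASV36)).
That clade contains 18 terminal taxa: ASV11, ASV2, ASV31, ASV32, ASV34, ASV36, ASV4, ASV46, ASV48, ASV5, ASV52, ASV53, ASV58, ASV67, ASV7, ASV77, ASV78, ASV8.

18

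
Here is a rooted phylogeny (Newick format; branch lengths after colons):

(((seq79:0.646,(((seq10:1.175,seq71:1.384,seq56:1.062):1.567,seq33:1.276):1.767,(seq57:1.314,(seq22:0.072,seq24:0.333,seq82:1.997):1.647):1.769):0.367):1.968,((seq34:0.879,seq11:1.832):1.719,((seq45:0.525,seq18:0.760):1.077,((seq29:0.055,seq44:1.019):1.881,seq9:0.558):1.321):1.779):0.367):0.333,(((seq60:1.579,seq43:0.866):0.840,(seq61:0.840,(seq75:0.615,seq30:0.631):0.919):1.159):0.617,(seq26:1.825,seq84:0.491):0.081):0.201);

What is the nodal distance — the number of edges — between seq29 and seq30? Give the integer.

11

The MRCA of seq29 and seq30 is the root of the tree.
From seq29 up to that node: 6 branches. From seq30 up to the same node: 5 branches. Total: 6 + 5 = 11.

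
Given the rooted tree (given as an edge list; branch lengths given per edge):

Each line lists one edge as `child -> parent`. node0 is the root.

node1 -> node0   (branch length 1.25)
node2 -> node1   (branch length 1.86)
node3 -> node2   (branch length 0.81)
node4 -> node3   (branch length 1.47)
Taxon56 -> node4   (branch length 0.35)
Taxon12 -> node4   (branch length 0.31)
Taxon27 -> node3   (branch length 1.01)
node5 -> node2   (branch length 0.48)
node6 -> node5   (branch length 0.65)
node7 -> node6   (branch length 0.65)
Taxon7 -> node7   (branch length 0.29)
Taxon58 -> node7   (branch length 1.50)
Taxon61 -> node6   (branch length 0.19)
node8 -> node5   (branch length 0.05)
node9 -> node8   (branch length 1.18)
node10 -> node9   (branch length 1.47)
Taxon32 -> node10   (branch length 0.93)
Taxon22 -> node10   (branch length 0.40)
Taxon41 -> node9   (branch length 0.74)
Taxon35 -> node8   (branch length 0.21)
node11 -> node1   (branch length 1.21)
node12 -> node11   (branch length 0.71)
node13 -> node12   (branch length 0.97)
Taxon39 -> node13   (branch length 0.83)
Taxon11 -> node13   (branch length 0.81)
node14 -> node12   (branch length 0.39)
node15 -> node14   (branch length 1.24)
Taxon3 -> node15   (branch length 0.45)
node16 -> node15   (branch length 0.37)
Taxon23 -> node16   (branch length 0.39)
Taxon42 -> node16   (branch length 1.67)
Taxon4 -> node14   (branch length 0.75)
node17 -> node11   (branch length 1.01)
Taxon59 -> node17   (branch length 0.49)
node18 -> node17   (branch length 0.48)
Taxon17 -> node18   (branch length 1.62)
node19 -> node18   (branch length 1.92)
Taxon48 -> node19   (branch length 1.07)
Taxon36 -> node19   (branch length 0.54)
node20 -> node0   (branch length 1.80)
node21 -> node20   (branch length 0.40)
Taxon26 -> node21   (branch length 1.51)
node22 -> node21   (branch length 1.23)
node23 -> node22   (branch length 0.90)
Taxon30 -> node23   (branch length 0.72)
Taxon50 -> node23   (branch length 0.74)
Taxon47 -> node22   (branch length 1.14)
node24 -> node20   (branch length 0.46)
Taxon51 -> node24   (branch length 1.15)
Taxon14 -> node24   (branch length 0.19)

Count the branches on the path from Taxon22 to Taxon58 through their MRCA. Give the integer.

7

The MRCA of Taxon22 and Taxon58 is the node subtending (((Taxon7,Taxon58),Taxon61),(((Taxon32,Taxon22),Taxon41),Taxon35)).
From Taxon22 up to that node: 4 branches. From Taxon58 up to the same node: 3 branches. Total: 4 + 3 = 7.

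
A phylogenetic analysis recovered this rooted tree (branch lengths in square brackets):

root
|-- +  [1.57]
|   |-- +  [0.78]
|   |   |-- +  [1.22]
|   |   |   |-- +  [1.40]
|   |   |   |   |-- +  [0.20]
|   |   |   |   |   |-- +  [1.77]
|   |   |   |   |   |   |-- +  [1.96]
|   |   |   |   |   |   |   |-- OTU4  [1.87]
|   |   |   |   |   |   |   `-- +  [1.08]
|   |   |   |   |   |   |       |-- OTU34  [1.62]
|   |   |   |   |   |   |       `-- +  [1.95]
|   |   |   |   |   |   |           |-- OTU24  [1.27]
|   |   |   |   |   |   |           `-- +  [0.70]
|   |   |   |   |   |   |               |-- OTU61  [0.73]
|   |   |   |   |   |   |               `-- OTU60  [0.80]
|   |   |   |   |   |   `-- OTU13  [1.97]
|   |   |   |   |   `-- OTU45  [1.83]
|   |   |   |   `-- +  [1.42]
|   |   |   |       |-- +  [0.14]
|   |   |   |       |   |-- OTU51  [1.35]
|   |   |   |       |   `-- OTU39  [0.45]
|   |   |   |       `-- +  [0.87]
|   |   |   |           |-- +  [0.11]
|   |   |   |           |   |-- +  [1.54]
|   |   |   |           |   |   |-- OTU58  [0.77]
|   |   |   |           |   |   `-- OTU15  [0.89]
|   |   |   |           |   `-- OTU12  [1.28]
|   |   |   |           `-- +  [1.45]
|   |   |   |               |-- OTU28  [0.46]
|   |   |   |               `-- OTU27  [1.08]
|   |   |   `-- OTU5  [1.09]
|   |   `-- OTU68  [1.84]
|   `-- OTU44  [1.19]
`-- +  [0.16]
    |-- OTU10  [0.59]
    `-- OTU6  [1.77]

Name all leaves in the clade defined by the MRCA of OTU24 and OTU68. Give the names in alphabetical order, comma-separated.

OTU12, OTU13, OTU15, OTU24, OTU27, OTU28, OTU34, OTU39, OTU4, OTU45, OTU5, OTU51, OTU58, OTU60, OTU61, OTU68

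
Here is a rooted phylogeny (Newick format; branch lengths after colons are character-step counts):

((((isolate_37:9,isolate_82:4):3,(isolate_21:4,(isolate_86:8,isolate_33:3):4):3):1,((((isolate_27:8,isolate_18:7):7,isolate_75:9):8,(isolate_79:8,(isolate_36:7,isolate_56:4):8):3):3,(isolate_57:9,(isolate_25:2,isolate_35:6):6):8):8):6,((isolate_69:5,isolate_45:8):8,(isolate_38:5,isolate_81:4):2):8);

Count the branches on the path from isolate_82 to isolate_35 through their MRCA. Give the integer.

The MRCA of isolate_82 and isolate_35 is the node subtending (((isolate_37,isolate_82),(isolate_21,(isolate_86,isolate_33))),((((isolate_27,isolate_18),isolate_75),(isolate_79,(isolate_36,isolate_56))),(isolate_57,(isolate_25,isolate_35)))).
From isolate_82 up to that node: 3 branches. From isolate_35 up to the same node: 4 branches. Total: 3 + 4 = 7.

7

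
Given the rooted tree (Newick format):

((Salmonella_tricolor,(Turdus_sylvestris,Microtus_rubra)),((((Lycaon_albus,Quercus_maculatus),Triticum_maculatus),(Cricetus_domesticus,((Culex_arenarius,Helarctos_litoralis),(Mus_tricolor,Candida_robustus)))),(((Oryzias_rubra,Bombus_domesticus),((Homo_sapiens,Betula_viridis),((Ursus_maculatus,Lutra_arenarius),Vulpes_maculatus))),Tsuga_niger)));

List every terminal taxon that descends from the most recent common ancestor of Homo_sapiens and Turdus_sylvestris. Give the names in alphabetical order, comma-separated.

Betula_viridis, Bombus_domesticus, Candida_robustus, Cricetus_domesticus, Culex_arenarius, Helarctos_litoralis, Homo_sapiens, Lutra_arenarius, Lycaon_albus, Microtus_rubra, Mus_tricolor, Oryzias_rubra, Quercus_maculatus, Salmonella_tricolor, Triticum_maculatus, Tsuga_niger, Turdus_sylvestris, Ursus_maculatus, Vulpes_maculatus

Tracing Homo_sapiens: it sits inside (Homo_sapiens,Betula_viridis).
Tracing Turdus_sylvestris: it sits inside (Turdus_sylvestris,Microtus_rubra).
The smallest clade enclosing both is the whole tree (their MRCA is the root), so the answer is all 19 tips in alphabetical order.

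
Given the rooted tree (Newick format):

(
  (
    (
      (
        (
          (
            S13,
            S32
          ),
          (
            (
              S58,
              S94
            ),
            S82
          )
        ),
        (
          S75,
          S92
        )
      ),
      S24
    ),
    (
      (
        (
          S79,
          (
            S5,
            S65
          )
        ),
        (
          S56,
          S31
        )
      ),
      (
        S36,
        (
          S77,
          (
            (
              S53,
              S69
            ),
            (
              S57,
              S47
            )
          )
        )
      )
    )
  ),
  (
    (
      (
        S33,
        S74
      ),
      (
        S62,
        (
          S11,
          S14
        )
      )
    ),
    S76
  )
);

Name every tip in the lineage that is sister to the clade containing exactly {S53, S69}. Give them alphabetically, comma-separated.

The clade containing exactly {S53, S69} attaches to the tree at the node subtending ((S53,S69),(S57,S47)).
The other lineage descending from that same node — the sister group — is (S57,S47); its 2 tips in alphabetical order are the answer.

S47, S57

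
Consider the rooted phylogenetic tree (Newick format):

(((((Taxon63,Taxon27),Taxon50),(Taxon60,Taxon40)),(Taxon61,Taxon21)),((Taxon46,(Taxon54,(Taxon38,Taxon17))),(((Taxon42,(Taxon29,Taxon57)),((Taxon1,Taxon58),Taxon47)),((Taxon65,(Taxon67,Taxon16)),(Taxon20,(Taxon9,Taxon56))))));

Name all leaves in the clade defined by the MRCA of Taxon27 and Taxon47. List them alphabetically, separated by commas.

Taxon1, Taxon16, Taxon17, Taxon20, Taxon21, Taxon27, Taxon29, Taxon38, Taxon40, Taxon42, Taxon46, Taxon47, Taxon50, Taxon54, Taxon56, Taxon57, Taxon58, Taxon60, Taxon61, Taxon63, Taxon65, Taxon67, Taxon9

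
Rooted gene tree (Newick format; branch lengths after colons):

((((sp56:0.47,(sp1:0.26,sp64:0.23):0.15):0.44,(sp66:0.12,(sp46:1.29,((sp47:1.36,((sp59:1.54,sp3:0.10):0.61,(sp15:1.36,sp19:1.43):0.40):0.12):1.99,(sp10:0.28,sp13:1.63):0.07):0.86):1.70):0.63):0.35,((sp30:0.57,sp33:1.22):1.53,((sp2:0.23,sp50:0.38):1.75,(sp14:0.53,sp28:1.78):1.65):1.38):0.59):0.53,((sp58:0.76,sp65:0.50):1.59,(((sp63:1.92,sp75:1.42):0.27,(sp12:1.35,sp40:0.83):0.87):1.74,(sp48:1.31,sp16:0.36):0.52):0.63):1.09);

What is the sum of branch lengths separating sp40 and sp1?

The path runs sp40 → … → MRCA → … → sp1; the MRCA is the root of the tree.
Branch lengths along that path: 0.83 + 0.87 + 1.74 + 0.63 + 1.09 + 0.53 + 0.35 + 0.44 + 0.15 + 0.26 = 6.89.

6.89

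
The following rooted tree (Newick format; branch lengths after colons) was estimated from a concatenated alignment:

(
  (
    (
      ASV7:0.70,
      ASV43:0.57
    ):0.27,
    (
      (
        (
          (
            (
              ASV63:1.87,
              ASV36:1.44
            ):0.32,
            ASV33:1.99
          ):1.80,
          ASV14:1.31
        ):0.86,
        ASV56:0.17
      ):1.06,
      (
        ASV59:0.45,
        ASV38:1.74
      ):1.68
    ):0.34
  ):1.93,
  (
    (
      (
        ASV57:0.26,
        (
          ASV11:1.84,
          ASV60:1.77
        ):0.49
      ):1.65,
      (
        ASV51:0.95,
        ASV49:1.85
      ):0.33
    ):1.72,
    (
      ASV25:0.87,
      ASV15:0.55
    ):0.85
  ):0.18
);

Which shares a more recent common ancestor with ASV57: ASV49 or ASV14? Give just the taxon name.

The MRCA of ASV57 and ASV49 subtends ((ASV57,(ASV11,ASV60)),(ASV51,ASV49)) (5 taxa).
The MRCA of ASV57 and ASV14 is the root, subtending the entire tree (16 taxa).
The first is nested inside the second, so ASV57 shares a more recent common ancestor with ASV49.

ASV49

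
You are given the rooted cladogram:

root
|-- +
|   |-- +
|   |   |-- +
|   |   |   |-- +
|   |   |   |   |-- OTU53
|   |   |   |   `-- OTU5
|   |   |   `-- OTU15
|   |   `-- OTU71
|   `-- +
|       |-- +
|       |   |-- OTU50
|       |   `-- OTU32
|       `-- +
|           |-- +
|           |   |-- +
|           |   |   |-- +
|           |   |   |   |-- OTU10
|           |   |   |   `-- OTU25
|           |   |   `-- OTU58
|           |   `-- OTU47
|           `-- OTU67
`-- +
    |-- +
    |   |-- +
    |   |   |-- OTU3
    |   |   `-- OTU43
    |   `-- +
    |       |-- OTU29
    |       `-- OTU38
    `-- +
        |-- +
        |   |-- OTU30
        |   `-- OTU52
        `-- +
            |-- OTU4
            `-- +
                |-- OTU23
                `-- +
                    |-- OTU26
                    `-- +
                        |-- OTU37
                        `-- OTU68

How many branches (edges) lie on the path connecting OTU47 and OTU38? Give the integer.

The MRCA of OTU47 and OTU38 is the root of the tree.
From OTU47 up to that node: 5 branches. From OTU38 up to the same node: 4 branches. Total: 5 + 4 = 9.

9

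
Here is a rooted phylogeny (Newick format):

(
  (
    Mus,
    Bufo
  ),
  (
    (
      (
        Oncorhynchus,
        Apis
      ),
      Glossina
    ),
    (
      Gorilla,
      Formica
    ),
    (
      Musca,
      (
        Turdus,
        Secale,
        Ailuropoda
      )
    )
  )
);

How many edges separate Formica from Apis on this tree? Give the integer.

The MRCA of Formica and Apis is the node subtending (((Oncorhynchus,Apis),Glossina),(Gorilla,Formica),(Musca,(Turdus,Secale,Ailuropoda))).
From Formica up to that node: 2 branches. From Apis up to the same node: 3 branches. Total: 2 + 3 = 5.

5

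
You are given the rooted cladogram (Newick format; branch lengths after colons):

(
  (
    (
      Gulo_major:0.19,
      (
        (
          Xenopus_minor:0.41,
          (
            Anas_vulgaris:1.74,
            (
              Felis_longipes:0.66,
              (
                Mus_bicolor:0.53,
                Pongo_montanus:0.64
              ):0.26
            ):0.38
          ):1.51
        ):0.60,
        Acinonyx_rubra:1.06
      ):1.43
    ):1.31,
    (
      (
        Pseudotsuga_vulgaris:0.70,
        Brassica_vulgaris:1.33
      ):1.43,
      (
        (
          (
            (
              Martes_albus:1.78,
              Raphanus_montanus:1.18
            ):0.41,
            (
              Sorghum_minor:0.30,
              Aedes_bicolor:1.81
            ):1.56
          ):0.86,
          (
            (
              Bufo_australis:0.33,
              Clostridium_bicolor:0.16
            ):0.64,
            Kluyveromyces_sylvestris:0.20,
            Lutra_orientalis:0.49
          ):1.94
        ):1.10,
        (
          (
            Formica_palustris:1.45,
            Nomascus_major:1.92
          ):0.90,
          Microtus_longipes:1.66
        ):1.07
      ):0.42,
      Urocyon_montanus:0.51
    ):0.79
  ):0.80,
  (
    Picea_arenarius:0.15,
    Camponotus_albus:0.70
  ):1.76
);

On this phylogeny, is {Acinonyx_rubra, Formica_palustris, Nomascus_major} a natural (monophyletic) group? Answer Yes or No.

No

The MRCA of the listed taxa subtends ((Gulo_major,((Xenopus_minor,(Anas_vulgaris,(Felis_longipes,(Mus_bicolor,Pongo_montanus)))),Acinonyx_rubra)),((Pseudotsuga_vulgaris,Brassica_vulgaris),((((Martes_albus,Raphanus_montanus),(Sorghum_minor,Aedes_bicolor)),((Bufo_australis,Clostridium_bicolor),Kluyveromyces_sylvestris,Lutra_orientalis)),((Formica_palustris,Nomascus_major),Microtus_longipes)),Urocyon_montanus)).
That clade also contains Aedes_bicolor, Anas_vulgaris, Brassica_vulgaris, Bufo_australis, Clostridium_bicolor, Felis_longipes, Gulo_major, Kluyveromyces_sylvestris, Lutra_orientalis, Martes_albus, Microtus_longipes, Mus_bicolor, Pongo_montanus, Pseudotsuga_vulgaris, Raphanus_montanus, Sorghum_minor, Urocyon_montanus, Xenopus_minor, which are not in the proposed group, so the group is not monophyletic.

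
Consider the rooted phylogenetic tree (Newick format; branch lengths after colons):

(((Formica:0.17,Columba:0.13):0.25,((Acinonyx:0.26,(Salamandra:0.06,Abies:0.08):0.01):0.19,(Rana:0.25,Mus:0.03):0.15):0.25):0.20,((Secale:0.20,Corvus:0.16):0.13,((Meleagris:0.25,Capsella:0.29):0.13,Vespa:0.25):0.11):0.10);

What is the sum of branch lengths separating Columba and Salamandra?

0.89

The path runs Columba → … → MRCA → … → Salamandra; the MRCA is the node subtending ((Formica,Columba),((Acinonyx,(Salamandra,Abies)),(Rana,Mus))).
Branch lengths along that path: 0.13 + 0.25 + 0.25 + 0.19 + 0.01 + 0.06 = 0.89.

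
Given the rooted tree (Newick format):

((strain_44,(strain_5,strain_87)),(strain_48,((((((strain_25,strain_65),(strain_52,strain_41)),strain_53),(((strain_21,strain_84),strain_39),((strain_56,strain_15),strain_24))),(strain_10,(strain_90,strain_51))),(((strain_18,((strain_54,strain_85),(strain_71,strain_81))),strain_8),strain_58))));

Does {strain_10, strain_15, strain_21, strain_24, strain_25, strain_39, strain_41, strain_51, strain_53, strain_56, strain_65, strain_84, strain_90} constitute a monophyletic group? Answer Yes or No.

No

The MRCA of the listed taxa subtends (((((strain_25,strain_65),(strain_52,strain_41)),strain_53),(((strain_21,strain_84),strain_39),((strain_56,strain_15),strain_24))),(strain_10,(strain_90,strain_51))).
That clade also contains strain_52, which is not in the proposed group, so the group is not monophyletic.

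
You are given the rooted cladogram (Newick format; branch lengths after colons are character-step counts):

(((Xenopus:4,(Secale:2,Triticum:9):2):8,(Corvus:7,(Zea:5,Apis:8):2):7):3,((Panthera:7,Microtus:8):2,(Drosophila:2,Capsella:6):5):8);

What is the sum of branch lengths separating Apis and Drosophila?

The path runs Apis → … → MRCA → … → Drosophila; the MRCA is the root of the tree.
Branch lengths along that path: 8 + 2 + 7 + 3 + 8 + 5 + 2 = 35.

35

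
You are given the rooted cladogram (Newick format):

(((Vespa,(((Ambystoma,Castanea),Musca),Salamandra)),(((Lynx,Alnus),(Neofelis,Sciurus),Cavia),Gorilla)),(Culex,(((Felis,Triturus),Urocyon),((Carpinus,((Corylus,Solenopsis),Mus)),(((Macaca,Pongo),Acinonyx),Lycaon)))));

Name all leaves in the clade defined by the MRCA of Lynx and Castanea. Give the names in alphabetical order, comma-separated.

Alnus, Ambystoma, Castanea, Cavia, Gorilla, Lynx, Musca, Neofelis, Salamandra, Sciurus, Vespa

Tracing Lynx: it sits inside (Lynx,Alnus).
Tracing Castanea: it sits inside (Ambystoma,Castanea).
The smallest clade enclosing both is ((Vespa,(((Ambystoma,Castanea),Musca),Salamandra)),(((Lynx,Alnus),(Neofelis,Sciurus),Cavia),Gorilla)); the answer is its 11 terminal taxa in alphabetical order.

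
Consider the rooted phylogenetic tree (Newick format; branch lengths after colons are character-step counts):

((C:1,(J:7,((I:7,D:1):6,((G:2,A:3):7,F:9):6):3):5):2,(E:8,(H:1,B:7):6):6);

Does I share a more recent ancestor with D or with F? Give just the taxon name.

The MRCA of I and D subtends (I,D) (2 taxa).
The MRCA of I and F subtends ((I,D),((G,A),F)) (5 taxa).
The first is nested inside the second, so I shares a more recent common ancestor with D.

D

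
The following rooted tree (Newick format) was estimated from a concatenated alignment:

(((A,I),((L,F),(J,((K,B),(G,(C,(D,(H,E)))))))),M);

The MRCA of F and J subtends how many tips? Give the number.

10

The MRCA of F and J is the node subtending ((L,F),(J,((K,B),(G,(C,(D,(H,E))))))).
That clade contains 10 terminal taxa: B, C, D, E, F, G, H, J, K, L.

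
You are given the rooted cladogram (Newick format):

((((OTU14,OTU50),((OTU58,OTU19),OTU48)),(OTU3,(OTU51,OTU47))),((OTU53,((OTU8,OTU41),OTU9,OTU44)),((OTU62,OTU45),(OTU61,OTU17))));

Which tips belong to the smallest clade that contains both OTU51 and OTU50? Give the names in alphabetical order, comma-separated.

Tracing OTU51: it sits inside (OTU51,OTU47).
Tracing OTU50: it sits inside (OTU14,OTU50).
The smallest clade enclosing both is (((OTU14,OTU50),((OTU58,OTU19),OTU48)),(OTU3,(OTU51,OTU47))); the answer is its 8 terminal taxa in alphabetical order.

OTU14, OTU19, OTU3, OTU47, OTU48, OTU50, OTU51, OTU58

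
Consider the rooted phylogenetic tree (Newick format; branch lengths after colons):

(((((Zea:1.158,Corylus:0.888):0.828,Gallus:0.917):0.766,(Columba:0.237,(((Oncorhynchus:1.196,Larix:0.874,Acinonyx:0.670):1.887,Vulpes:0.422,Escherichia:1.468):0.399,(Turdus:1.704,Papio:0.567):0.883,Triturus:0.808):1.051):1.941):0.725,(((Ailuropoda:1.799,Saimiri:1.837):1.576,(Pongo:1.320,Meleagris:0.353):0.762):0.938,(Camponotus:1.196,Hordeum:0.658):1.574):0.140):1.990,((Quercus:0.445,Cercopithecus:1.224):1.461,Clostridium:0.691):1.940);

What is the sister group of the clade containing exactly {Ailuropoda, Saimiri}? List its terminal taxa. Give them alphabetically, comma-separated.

The clade containing exactly {Ailuropoda, Saimiri} attaches to the tree at the node subtending ((Ailuropoda,Saimiri),(Pongo,Meleagris)).
The other lineage descending from that same node — the sister group — is (Pongo,Meleagris); its 2 tips in alphabetical order are the answer.

Meleagris, Pongo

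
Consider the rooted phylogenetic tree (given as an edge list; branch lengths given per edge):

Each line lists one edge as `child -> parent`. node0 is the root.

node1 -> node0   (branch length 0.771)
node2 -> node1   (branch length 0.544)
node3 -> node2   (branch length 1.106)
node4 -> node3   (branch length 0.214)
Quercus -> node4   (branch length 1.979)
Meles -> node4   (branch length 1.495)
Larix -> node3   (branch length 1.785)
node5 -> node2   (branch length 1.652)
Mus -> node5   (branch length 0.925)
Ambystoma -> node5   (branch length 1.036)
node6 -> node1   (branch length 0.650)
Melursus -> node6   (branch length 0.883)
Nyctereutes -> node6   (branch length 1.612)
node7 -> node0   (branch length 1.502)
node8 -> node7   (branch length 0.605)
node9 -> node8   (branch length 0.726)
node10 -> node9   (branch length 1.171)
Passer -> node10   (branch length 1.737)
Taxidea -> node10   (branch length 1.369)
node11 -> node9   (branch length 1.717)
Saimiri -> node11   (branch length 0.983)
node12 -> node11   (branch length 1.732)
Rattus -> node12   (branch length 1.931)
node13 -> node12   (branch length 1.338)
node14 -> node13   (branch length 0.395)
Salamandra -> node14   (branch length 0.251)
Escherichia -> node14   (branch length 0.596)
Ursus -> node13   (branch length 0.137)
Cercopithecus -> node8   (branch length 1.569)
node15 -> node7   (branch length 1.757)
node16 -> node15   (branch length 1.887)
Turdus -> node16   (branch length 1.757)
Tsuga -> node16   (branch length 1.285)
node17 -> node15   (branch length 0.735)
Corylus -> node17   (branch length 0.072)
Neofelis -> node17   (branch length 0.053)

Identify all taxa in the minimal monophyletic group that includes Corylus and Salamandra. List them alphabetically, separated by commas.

Cercopithecus, Corylus, Escherichia, Neofelis, Passer, Rattus, Saimiri, Salamandra, Taxidea, Tsuga, Turdus, Ursus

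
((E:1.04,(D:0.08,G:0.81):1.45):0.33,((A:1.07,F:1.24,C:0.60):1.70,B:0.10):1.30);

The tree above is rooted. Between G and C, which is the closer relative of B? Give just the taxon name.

The MRCA of B and C subtends ((A,F,C),B) (4 taxa).
The MRCA of B and G is the root, subtending the entire tree (7 taxa).
The first is nested inside the second, so B shares a more recent common ancestor with C.

C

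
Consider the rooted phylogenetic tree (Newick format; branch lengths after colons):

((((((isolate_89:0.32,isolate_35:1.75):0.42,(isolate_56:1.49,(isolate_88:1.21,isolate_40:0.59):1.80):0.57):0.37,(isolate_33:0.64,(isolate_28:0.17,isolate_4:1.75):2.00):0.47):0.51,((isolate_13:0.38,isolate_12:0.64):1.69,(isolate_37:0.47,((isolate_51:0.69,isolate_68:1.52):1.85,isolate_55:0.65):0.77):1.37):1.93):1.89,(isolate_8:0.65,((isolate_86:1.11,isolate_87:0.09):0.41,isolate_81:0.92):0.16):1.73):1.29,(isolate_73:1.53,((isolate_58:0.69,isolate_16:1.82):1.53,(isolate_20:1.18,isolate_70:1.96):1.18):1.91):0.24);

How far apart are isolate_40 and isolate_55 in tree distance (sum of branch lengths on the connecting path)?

The path runs isolate_40 → … → MRCA → … → isolate_55; the MRCA is the node subtending ((((isolate_89,isolate_35),(isolate_56,(isolate_88,isolate_40))),(isolate_33,(isolate_28,isolate_4))),((isolate_13,isolate_12),(isolate_37,((isolate_51,isolate_68),isolate_55)))).
Branch lengths along that path: 0.59 + 1.80 + 0.57 + 0.37 + 0.51 + 1.93 + 1.37 + 0.77 + 0.65 = 8.56.

8.56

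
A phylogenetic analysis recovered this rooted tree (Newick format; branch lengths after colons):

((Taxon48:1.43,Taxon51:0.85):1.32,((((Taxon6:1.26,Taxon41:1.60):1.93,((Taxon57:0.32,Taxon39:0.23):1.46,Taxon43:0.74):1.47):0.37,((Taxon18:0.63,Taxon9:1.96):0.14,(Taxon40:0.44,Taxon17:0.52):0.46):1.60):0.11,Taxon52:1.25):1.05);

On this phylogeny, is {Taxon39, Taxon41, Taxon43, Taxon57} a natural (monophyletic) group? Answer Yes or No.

No

The MRCA of the listed taxa subtends ((Taxon6,Taxon41),((Taxon57,Taxon39),Taxon43)).
That clade also contains Taxon6, which is not in the proposed group, so the group is not monophyletic.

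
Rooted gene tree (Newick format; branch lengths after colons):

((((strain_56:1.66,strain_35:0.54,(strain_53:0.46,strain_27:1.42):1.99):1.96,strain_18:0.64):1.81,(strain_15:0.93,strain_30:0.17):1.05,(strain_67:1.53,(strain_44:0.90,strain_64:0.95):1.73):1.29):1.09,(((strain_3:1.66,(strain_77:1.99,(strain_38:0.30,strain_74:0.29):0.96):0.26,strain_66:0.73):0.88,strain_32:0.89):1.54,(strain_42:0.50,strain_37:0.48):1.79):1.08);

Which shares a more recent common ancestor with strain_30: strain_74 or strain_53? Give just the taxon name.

The MRCA of strain_30 and strain_53 subtends (((strain_56,strain_35,(strain_53,strain_27)),strain_18),(strain_15,strain_30),(strain_67,(strain_44,strain_64))) (10 taxa).
The MRCA of strain_30 and strain_74 is the root, subtending the entire tree (18 taxa).
The first is nested inside the second, so strain_30 shares a more recent common ancestor with strain_53.

strain_53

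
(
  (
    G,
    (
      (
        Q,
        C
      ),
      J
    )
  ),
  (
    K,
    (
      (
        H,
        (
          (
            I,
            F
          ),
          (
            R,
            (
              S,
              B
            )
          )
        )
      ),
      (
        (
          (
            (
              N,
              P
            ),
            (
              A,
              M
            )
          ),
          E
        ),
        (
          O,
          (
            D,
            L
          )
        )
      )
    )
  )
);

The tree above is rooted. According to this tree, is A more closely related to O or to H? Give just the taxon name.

The MRCA of A and O subtends ((((N,P),(A,M)),E),(O,(D,L))) (8 taxa).
The MRCA of A and H subtends ((H,((I,F),(R,(S,B)))),((((N,P),(A,M)),E),(O,(D,L)))) (14 taxa).
The first is nested inside the second, so A shares a more recent common ancestor with O.

O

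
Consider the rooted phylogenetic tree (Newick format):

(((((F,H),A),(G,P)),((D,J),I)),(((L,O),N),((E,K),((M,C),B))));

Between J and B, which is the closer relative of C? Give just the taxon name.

B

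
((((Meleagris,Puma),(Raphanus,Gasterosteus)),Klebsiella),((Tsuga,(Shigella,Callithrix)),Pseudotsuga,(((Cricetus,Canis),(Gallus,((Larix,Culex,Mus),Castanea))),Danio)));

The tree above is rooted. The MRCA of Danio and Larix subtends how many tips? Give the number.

8

The MRCA of Danio and Larix is the node subtending (((Cricetus,Canis),(Gallus,((Larix,Culex,Mus),Castanea))),Danio).
That clade contains 8 terminal taxa: Canis, Castanea, Cricetus, Culex, Danio, Gallus, Larix, Mus.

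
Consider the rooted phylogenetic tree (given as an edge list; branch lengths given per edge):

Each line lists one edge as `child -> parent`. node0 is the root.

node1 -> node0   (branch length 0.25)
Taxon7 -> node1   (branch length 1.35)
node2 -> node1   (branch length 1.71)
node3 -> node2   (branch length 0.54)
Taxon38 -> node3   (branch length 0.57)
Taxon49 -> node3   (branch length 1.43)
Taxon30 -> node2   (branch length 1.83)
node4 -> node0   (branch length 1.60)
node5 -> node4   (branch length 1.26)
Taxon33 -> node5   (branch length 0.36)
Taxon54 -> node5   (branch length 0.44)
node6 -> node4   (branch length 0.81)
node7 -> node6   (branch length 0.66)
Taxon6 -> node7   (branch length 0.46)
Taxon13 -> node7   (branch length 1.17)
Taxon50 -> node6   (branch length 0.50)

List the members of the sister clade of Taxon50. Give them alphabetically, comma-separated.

Taxon50 attaches to the tree at the node subtending ((Taxon6,Taxon13),Taxon50).
The other lineage descending from that same node — the sister group — is (Taxon6,Taxon13); its 2 tips in alphabetical order are the answer.

Taxon13, Taxon6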